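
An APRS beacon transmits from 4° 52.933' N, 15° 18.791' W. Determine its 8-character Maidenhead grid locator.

IJ24iv21

Add 180° to longitude and 90° to latitude: 164.68682, 94.88222.
Field: lon ⌊164.68682/20⌋ = 8 → I; lat ⌊94.88222/10⌋ = 9 → J.
Square: lon ⌊4.68682/2⌋ = 2; lat ⌊4.88222/1⌋ = 4.
Subsquare: lon ⌊0.68682/0.0833333⌋ = 8 → i; lat ⌊0.88222/0.0416667⌋ = 21 → v.
Extended square: lon ⌊0.02015/0.00833333⌋ = 2; lat ⌊0.00722/0.00416667⌋ = 1.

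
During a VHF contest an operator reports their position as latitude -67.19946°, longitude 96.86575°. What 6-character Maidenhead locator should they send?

NC82kt

Add 180° to longitude and 90° to latitude: 276.8657, 22.8005.
Field: 276.8657/20 → 13 → N, 22.8005/10 → 2 → C; chars NC.
Square: 16.8657/2 → 8, 2.8005/1 → 2; chars 82.
Subsquare: 0.8657/0.0833333 → 10 → k, 0.8005/0.0416667 → 19 → t; chars kt.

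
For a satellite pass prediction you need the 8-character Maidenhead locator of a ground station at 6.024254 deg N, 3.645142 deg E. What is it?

JJ16ta75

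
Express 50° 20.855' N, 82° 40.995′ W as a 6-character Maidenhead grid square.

Add 180° to longitude and 90° to latitude: 97.3167, 140.3476.
Field (20°×10°, letters A–R): 97.3167/20 → 4 → E, 140.3476/10 → 14 → O; chars EO.
Square (2°×1°, digits 0–9): 17.3167/2 → 8, 0.3476/1 → 0; chars 80.
Subsquare (5′×2.5′, letters a–x): 1.3167/0.0833333 → 15 → p, 0.3476/0.0416667 → 8 → i; chars pi.

EO80pi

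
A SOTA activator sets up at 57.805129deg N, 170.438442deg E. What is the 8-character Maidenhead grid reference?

RO57ft23

Shift to the Maidenhead origin (180°W, 90°S): lon 350.43844, lat 147.80513.
Field: lon ⌊350.43844/20⌋ = 17 → R; lat ⌊147.80513/10⌋ = 14 → O.
Square: lon ⌊10.43844/2⌋ = 5; lat ⌊7.80513/1⌋ = 7.
Subsquare: lon ⌊0.43844/0.0833333⌋ = 5 → f; lat ⌊0.80513/0.0416667⌋ = 19 → t.
Extended square: lon ⌊0.02178/0.00833333⌋ = 2; lat ⌊0.01346/0.00416667⌋ = 3.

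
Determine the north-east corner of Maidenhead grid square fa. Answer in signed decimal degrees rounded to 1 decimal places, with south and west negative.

-80.0, -60.0

Field F=5, A=0: +5·20° lon, +0·10° lat → SW at lon -80°, lat -90°.
Cell spans 20° lon × 10° lat. NE corner is SW corner plus one full cell.
latitude -80.0, longitude -60.0.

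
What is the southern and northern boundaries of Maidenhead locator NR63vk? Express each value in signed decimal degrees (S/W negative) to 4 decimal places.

83.4167, 83.4583

Field N=13, R=17: +13·20° lon, +17·10° lat → SW at lon 80°, lat 80°.
Square 6, 3: +6·2° lon, +3·1° lat → SW at lon 92°, lat 83°.
Subsquare v=21, k=10: +21·0.0833333° lon, +10·0.0416667° lat → SW at lon 93.75°, lat 83.4167°.
Cell spans 0.0833333° lon × 0.0416667° lat.
south 83.4167, north 83.4583.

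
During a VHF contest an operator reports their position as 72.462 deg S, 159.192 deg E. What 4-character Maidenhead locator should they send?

QB97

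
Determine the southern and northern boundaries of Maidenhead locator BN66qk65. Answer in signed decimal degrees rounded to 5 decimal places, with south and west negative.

46.43750, 46.44167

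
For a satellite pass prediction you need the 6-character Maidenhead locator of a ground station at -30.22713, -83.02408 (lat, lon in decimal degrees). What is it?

EF89ls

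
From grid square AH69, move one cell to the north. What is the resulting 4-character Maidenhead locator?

AI60

Latitude square 9; +1 → 10, wraps to 0, carry into field.
Latitude field H = 7; +1 → 8 = I.
The longitude characters are unchanged.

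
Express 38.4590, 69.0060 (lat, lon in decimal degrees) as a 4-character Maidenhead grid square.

Shift to the Maidenhead origin (180°W, 90°S): lon 249.01, lat 128.46.
Field: lon ⌊249.01/20⌋ = 12 → M; lat ⌊128.46/10⌋ = 12 → M.
Square: lon ⌊9.01/2⌋ = 4; lat ⌊8.46/1⌋ = 8.

MM48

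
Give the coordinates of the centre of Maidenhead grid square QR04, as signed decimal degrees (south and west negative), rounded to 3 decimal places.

84.500, 141.000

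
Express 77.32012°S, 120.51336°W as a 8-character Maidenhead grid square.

CB92rq83

Offset from 180°W / 90°S: lon 59.48664°, lat 12.67988°.
Field: 59.48664/20 → 2 → C, 12.67988/10 → 1 → B; chars CB.
Square: 19.48664/2 → 9, 2.67988/1 → 2; chars 92.
Subsquare: 1.48664/0.0833333 → 17 → r, 0.67988/0.0416667 → 16 → q; chars rq.
Extended square: 0.06997/0.00833333 → 8, 0.01321/0.00416667 → 3; chars 83.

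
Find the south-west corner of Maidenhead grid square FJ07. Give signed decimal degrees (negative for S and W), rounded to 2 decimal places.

Field F=5, J=9: +5·20° lon, +9·10° lat → SW at lon -80°, lat 0°.
Square 0, 7: +0·2° lon, +7·1° lat → SW at lon -80°, lat 7°.
latitude 7.00, longitude -80.00.

7.00, -80.00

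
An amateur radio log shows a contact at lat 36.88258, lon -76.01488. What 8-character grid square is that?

FM16xv81

Shift to the Maidenhead origin (180°W, 90°S): lon 103.98512, lat 126.88258.
Field: 103.98512/20 → 5 → F, 126.88258/10 → 12 → M; chars FM.
Square: 3.98512/2 → 1, 6.88258/1 → 6; chars 16.
Subsquare: 1.98512/0.0833333 → 23 → x, 0.88258/0.0416667 → 21 → v; chars xv.
Extended square: 0.06845/0.00833333 → 8, 0.00758/0.00416667 → 1; chars 81.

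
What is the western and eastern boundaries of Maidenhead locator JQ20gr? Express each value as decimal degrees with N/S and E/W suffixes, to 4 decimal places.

4.5000° E, 4.5833° E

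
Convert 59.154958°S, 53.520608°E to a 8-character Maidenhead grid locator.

LD60su22

Add 180° to longitude and 90° to latitude: 233.52061, 30.84504.
Field: 233.52061/20 → 11 → L, 30.84504/10 → 3 → D; chars LD.
Square: 13.52061/2 → 6, 0.84504/1 → 0; chars 60.
Subsquare: 1.52061/0.0833333 → 18 → s, 0.84504/0.0416667 → 20 → u; chars su.
Extended square: 0.02061/0.00833333 → 2, 0.01171/0.00416667 → 2; chars 22.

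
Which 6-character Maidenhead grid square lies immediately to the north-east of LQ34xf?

LQ44ag

Longitude subsquare x = 23; +1 → 24, wraps to 0 = a, carry into square.
Longitude square 3; +1 → 4.
Latitude subsquare f = 5; +1 → 6 = g.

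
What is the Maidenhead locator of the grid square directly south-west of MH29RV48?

MH29rv37

Longitude extended square 4; −1 → 3.
Latitude extended square 8; −1 → 7.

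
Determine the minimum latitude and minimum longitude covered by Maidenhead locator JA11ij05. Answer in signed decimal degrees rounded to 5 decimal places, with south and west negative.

-88.60417, 2.66667

Field J=9, A=0: +9·20° lon, +0·10° lat → SW at lon 0°, lat -90°.
Square 1, 1: +1·2° lon, +1·1° lat → SW at lon 2°, lat -89°.
Subsquare i=8, j=9: +8·0.0833333° lon, +9·0.0416667° lat → SW at lon 2.66667°, lat -88.625°.
Extended square 0, 5: +0·0.00833333° lon, +5·0.00416667° lat → SW at lon 2.66667°, lat -88.6042°.
latitude -88.60417, longitude 2.66667.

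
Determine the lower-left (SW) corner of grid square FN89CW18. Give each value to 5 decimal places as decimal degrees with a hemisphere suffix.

49.95000° N, 63.82500° W

Field F=5, N=13: +5·20° lon, +13·10° lat → SW at lon -80°, lat 40°.
Square 8, 9: +8·2° lon, +9·1° lat → SW at lon -64°, lat 49°.
Subsquare c=2, w=22: +2·0.0833333° lon, +22·0.0416667° lat → SW at lon -63.8333°, lat 49.9167°.
Extended square 1, 8: +1·0.00833333° lon, +8·0.00416667° lat → SW at lon -63.825°, lat 49.95°.
latitude 49.95000° N, longitude 63.82500° W.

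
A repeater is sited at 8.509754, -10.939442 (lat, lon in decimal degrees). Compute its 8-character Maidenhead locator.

Add 180° to longitude and 90° to latitude: 169.06056, 98.50975.
Field: lon ⌊169.06056/20⌋ = 8 → I; lat ⌊98.50975/10⌋ = 9 → J.
Square: lon ⌊9.06056/2⌋ = 4; lat ⌊8.50975/1⌋ = 8.
Subsquare: lon ⌊1.06056/0.0833333⌋ = 12 → m; lat ⌊0.50975/0.0416667⌋ = 12 → m.
Extended square: lon ⌊0.06056/0.00833333⌋ = 7; lat ⌊0.00975/0.00416667⌋ = 2.

IJ48mm72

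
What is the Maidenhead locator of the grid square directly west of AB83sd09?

Longitude extended square 0; −1 → -1, wraps to 9, carry into subsquare.
Longitude subsquare s = 18; −1 → 17 = r.
The latitude characters are unchanged.

AB83rd99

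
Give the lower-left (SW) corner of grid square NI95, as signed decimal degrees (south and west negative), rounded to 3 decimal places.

-5.000, 98.000

Field N=13, I=8: +13·20° lon, +8·10° lat → SW at lon 80°, lat -10°.
Square 9, 5: +9·2° lon, +5·1° lat → SW at lon 98°, lat -5°.
latitude -5.000, longitude 98.000.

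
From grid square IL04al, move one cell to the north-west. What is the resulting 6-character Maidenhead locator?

HL94xm

Longitude subsquare a = 0; −1 → -1, wraps to 23 = x, carry into square.
Longitude square 0; −1 → -1, wraps to 9, carry into field.
Longitude field I = 8; −1 → 7 = H.
Latitude subsquare l = 11; +1 → 12 = m.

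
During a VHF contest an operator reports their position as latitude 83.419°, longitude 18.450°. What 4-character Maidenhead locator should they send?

JR93

Add 180° to longitude and 90° to latitude: 198.45, 173.42.
Field: lon ⌊198.45/20⌋ = 9 → J; lat ⌊173.42/10⌋ = 17 → R.
Square: lon ⌊18.45/2⌋ = 9; lat ⌊3.42/1⌋ = 3.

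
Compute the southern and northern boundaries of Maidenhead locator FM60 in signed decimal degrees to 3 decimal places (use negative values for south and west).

Field F=5, M=12: +5·20° lon, +12·10° lat → SW at lon -80°, lat 30°.
Square 6, 0: +6·2° lon, +0·1° lat → SW at lon -68°, lat 30°.
Cell spans 2° lon × 1° lat.
south 30.000, north 31.000.

30.000, 31.000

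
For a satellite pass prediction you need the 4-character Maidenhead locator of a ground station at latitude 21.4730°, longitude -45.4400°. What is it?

Shift to the Maidenhead origin (180°W, 90°S): lon 134.56, lat 111.47.
Field: 134.56/20 → 6 → G, 111.47/10 → 11 → L; chars GL.
Square: 14.56/2 → 7, 1.47/1 → 1; chars 71.

GL71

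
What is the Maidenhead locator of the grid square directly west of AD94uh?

Longitude subsquare u = 20; −1 → 19 = t.
The latitude characters are unchanged.

AD94th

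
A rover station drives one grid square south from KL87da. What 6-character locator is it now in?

KL86dx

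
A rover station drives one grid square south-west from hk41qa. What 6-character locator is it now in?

HK40px

Longitude subsquare q = 16; −1 → 15 = p.
Latitude subsquare a = 0; −1 → -1, wraps to 23 = x, carry into square.
Latitude square 1; −1 → 0.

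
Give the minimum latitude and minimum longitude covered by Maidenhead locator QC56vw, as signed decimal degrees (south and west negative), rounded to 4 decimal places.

-63.0833, 151.7500

Field Q=16, C=2: +16·20° lon, +2·10° lat → SW at lon 140°, lat -70°.
Square 5, 6: +5·2° lon, +6·1° lat → SW at lon 150°, lat -64°.
Subsquare v=21, w=22: +21·0.0833333° lon, +22·0.0416667° lat → SW at lon 151.75°, lat -63.0833°.
latitude -63.0833, longitude 151.7500.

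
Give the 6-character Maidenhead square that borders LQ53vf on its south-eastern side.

LQ53we

Longitude subsquare v = 21; +1 → 22 = w.
Latitude subsquare f = 5; −1 → 4 = e.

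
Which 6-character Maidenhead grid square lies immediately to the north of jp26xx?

JP27xa

Latitude subsquare x = 23; +1 → 24, wraps to 0 = a, carry into square.
Latitude square 6; +1 → 7.
The longitude characters are unchanged.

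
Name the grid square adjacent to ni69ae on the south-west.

Longitude subsquare a = 0; −1 → -1, wraps to 23 = x, carry into square.
Longitude square 6; −1 → 5.
Latitude subsquare e = 4; −1 → 3 = d.

NI59xd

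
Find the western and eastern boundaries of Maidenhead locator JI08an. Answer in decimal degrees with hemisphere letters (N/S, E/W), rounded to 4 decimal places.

Field J=9, I=8: +9·20° lon, +8·10° lat → SW at lon 0°, lat -10°.
Square 0, 8: +0·2° lon, +8·1° lat → SW at lon 0°, lat -2°.
Subsquare a=0, n=13: +0·0.0833333° lon, +13·0.0416667° lat → SW at lon 0°, lat -1.45833°.
Cell spans 0.0833333° lon × 0.0416667° lat.
west 0.0000° E, east 0.0833° E.

0.0000° E, 0.0833° E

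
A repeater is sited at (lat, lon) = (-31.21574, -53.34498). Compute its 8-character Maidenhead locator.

GF38hs88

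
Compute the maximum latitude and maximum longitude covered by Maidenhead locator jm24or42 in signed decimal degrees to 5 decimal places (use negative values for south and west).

Field J=9, M=12: +9·20° lon, +12·10° lat → SW at lon 0°, lat 30°.
Square 2, 4: +2·2° lon, +4·1° lat → SW at lon 4°, lat 34°.
Subsquare o=14, r=17: +14·0.0833333° lon, +17·0.0416667° lat → SW at lon 5.16667°, lat 34.7083°.
Extended square 4, 2: +4·0.00833333° lon, +2·0.00416667° lat → SW at lon 5.2°, lat 34.7167°.
Cell spans 0.00833333° lon × 0.00416667° lat. NE corner is SW corner plus one full cell.
latitude 34.72083, longitude 5.20833.

34.72083, 5.20833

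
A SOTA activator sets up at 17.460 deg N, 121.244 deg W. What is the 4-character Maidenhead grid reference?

CK97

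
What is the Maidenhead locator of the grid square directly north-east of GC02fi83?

GC02fi94

Longitude extended square 8; +1 → 9.
Latitude extended square 3; +1 → 4.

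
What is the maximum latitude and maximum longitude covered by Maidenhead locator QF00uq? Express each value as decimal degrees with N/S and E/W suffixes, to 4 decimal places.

39.2917° S, 141.7500° E

Field Q=16, F=5: +16·20° lon, +5·10° lat → SW at lon 140°, lat -40°.
Square 0, 0: +0·2° lon, +0·1° lat → SW at lon 140°, lat -40°.
Subsquare u=20, q=16: +20·0.0833333° lon, +16·0.0416667° lat → SW at lon 141.667°, lat -39.3333°.
Cell spans 0.0833333° lon × 0.0416667° lat. NE corner is SW corner plus one full cell.
latitude 39.2917° S, longitude 141.7500° E.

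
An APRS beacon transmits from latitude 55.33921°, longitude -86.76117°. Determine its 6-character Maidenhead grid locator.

EO65oi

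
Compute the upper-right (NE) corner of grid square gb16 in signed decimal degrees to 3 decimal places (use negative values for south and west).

Field G=6, B=1: +6·20° lon, +1·10° lat → SW at lon -60°, lat -80°.
Square 1, 6: +1·2° lon, +6·1° lat → SW at lon -58°, lat -74°.
Cell spans 2° lon × 1° lat. NE corner is SW corner plus one full cell.
latitude -73.000, longitude -56.000.

-73.000, -56.000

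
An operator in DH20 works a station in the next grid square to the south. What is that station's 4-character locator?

DG29

Latitude square 0; −1 → -1, wraps to 9, carry into field.
Latitude field H = 7; −1 → 6 = G.
The longitude characters are unchanged.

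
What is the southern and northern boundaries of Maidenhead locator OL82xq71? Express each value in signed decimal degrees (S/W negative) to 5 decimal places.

Field O=14, L=11: +14·20° lon, +11·10° lat → SW at lon 100°, lat 20°.
Square 8, 2: +8·2° lon, +2·1° lat → SW at lon 116°, lat 22°.
Subsquare x=23, q=16: +23·0.0833333° lon, +16·0.0416667° lat → SW at lon 117.917°, lat 22.6667°.
Extended square 7, 1: +7·0.00833333° lon, +1·0.00416667° lat → SW at lon 117.975°, lat 22.6708°.
Cell spans 0.00833333° lon × 0.00416667° lat.
south 22.67083, north 22.67500.

22.67083, 22.67500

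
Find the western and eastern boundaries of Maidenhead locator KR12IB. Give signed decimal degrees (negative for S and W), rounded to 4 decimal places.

22.6667, 22.7500

Field K=10, R=17: +10·20° lon, +17·10° lat → SW at lon 20°, lat 80°.
Square 1, 2: +1·2° lon, +2·1° lat → SW at lon 22°, lat 82°.
Subsquare i=8, b=1: +8·0.0833333° lon, +1·0.0416667° lat → SW at lon 22.6667°, lat 82.0417°.
Cell spans 0.0833333° lon × 0.0416667° lat.
west 22.6667, east 22.7500.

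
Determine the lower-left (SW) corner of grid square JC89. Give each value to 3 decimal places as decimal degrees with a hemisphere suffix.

Field J=9, C=2: +9·20° lon, +2·10° lat → SW at lon 0°, lat -70°.
Square 8, 9: +8·2° lon, +9·1° lat → SW at lon 16°, lat -61°.
latitude 61.000° S, longitude 16.000° E.

61.000° S, 16.000° E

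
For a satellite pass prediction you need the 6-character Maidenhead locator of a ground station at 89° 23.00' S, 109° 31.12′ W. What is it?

Shift to the Maidenhead origin (180°W, 90°S): lon 70.4813, lat 0.6167.
Field (20°×10°, letters A–R): lon ⌊70.4813/20⌋ = 3 → D; lat ⌊0.6167/10⌋ = 0 → A.
Square (2°×1°, digits 0–9): lon ⌊10.4813/2⌋ = 5; lat ⌊0.6167/1⌋ = 0.
Subsquare (5′×2.5′, letters a–x): lon ⌊0.4813/0.0833333⌋ = 5 → f; lat ⌊0.6167/0.0416667⌋ = 14 → o.

DA50fo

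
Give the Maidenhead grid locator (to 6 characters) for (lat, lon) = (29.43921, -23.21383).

HL89jk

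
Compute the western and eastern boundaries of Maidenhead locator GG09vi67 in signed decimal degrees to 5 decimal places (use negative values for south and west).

Field G=6, G=6: +6·20° lon, +6·10° lat → SW at lon -60°, lat -30°.
Square 0, 9: +0·2° lon, +9·1° lat → SW at lon -60°, lat -21°.
Subsquare v=21, i=8: +21·0.0833333° lon, +8·0.0416667° lat → SW at lon -58.25°, lat -20.6667°.
Extended square 6, 7: +6·0.00833333° lon, +7·0.00416667° lat → SW at lon -58.2°, lat -20.6375°.
Cell spans 0.00833333° lon × 0.00416667° lat.
west -58.20000, east -58.19167.

-58.20000, -58.19167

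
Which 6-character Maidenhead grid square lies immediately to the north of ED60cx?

ED61ca

Latitude subsquare x = 23; +1 → 24, wraps to 0 = a, carry into square.
Latitude square 0; +1 → 1.
The longitude characters are unchanged.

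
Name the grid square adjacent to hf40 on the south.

Latitude square 0; −1 → -1, wraps to 9, carry into field.
Latitude field F = 5; −1 → 4 = E.
The longitude characters are unchanged.

HE49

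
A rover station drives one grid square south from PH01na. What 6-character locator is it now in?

PH00nx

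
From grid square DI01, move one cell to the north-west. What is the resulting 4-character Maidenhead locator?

Longitude square 0; −1 → -1, wraps to 9, carry into field.
Longitude field D = 3; −1 → 2 = C.
Latitude square 1; +1 → 2.

CI92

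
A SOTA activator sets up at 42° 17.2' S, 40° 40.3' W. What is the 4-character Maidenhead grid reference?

GE97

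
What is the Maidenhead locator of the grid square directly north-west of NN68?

NN59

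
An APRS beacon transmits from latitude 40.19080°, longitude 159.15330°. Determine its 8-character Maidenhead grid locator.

QN90ne85

Offset from 180°W / 90°S: lon 339.15330°, lat 130.19080°.
Field: 339.15330/20 → 16 → Q, 130.19080/10 → 13 → N; chars QN.
Square: 19.15330/2 → 9, 0.19080/1 → 0; chars 90.
Subsquare: 1.15330/0.0833333 → 13 → n, 0.19080/0.0416667 → 4 → e; chars ne.
Extended square: 0.06997/0.00833333 → 8, 0.02413/0.00416667 → 5; chars 85.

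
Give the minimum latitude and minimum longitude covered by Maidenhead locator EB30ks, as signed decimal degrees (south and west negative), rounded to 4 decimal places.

Field E=4, B=1: +4·20° lon, +1·10° lat → SW at lon -100°, lat -80°.
Square 3, 0: +3·2° lon, +0·1° lat → SW at lon -94°, lat -80°.
Subsquare k=10, s=18: +10·0.0833333° lon, +18·0.0416667° lat → SW at lon -93.1667°, lat -79.25°.
latitude -79.2500, longitude -93.1667.

-79.2500, -93.1667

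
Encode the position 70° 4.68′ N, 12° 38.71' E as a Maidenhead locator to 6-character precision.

JQ60hb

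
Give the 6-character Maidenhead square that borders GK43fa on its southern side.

GK42fx

Latitude subsquare a = 0; −1 → -1, wraps to 23 = x, carry into square.
Latitude square 3; −1 → 2.
The longitude characters are unchanged.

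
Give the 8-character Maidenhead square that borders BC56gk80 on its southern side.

BC56gj89

Latitude extended square 0; −1 → -1, wraps to 9, carry into subsquare.
Latitude subsquare k = 10; −1 → 9 = j.
The longitude characters are unchanged.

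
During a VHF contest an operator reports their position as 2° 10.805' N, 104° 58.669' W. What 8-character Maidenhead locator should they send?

DJ72me23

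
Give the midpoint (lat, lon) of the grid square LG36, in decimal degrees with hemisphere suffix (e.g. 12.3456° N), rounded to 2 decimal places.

Field L=11, G=6: +11·20° lon, +6·10° lat → SW at lon 40°, lat -30°.
Square 3, 6: +3·2° lon, +6·1° lat → SW at lon 46°, lat -24°.
Cell spans 2° lon × 1° lat. Centre is SW corner plus half of each.
latitude 23.50° S, longitude 47.00° E.

23.50° S, 47.00° E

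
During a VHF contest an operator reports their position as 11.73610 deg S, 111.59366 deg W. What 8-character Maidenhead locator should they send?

DH48eg83

Shift to the Maidenhead origin (180°W, 90°S): lon 68.40634, lat 78.26390.
Field (20°×10°, letters A–R): 68.40634/20 → 3 → D, 78.26390/10 → 7 → H; chars DH.
Square (2°×1°, digits 0–9): 8.40634/2 → 4, 8.26390/1 → 8; chars 48.
Subsquare (5′×2.5′, letters a–x): 0.40634/0.0833333 → 4 → e, 0.26390/0.0416667 → 6 → g; chars eg.
Extended square (30″×15″, digits 0–9): 0.07301/0.00833333 → 8, 0.01390/0.00416667 → 3; chars 83.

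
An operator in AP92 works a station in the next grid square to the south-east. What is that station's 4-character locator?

BP01

Longitude square 9; +1 → 10, wraps to 0, carry into field.
Longitude field A = 0; +1 → 1 = B.
Latitude square 2; −1 → 1.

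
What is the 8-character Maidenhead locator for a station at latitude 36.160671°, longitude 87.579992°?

NM36sd98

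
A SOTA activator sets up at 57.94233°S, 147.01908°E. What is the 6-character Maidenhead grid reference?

QD32mb

Offset from 180°W / 90°S: lon 327.0191°, lat 32.0577°.
Field: 327.0191/20 → 16 → Q, 32.0577/10 → 3 → D; chars QD.
Square: 7.0191/2 → 3, 2.0577/1 → 2; chars 32.
Subsquare: 1.0191/0.0833333 → 12 → m, 0.0577/0.0416667 → 1 → b; chars mb.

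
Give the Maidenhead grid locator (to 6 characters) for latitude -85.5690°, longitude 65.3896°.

MA24qk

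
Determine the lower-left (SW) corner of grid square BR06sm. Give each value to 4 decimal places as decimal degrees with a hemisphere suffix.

86.5000° N, 158.5000° W

Field B=1, R=17: +1·20° lon, +17·10° lat → SW at lon -160°, lat 80°.
Square 0, 6: +0·2° lon, +6·1° lat → SW at lon -160°, lat 86°.
Subsquare s=18, m=12: +18·0.0833333° lon, +12·0.0416667° lat → SW at lon -158.5°, lat 86.5°.
latitude 86.5000° N, longitude 158.5000° W.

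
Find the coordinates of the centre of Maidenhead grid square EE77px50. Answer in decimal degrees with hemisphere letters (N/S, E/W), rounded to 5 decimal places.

42.03958° S, 84.70417° W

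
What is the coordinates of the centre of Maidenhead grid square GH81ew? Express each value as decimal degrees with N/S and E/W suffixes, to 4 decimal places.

18.0625° S, 43.6250° W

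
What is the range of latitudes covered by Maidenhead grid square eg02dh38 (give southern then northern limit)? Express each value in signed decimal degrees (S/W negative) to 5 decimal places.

Field E=4, G=6: +4·20° lon, +6·10° lat → SW at lon -100°, lat -30°.
Square 0, 2: +0·2° lon, +2·1° lat → SW at lon -100°, lat -28°.
Subsquare d=3, h=7: +3·0.0833333° lon, +7·0.0416667° lat → SW at lon -99.75°, lat -27.7083°.
Extended square 3, 8: +3·0.00833333° lon, +8·0.00416667° lat → SW at lon -99.725°, lat -27.675°.
Cell spans 0.00833333° lon × 0.00416667° lat.
south -27.67500, north -27.67083.

-27.67500, -27.67083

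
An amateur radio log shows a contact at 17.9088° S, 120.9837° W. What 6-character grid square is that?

CH92mc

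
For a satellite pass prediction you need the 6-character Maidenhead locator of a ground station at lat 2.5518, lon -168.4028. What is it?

Add 180° to longitude and 90° to latitude: 11.5972, 92.5518.
Field: lon ⌊11.5972/20⌋ = 0 → A; lat ⌊92.5518/10⌋ = 9 → J.
Square: lon ⌊11.5972/2⌋ = 5; lat ⌊2.5518/1⌋ = 2.
Subsquare: lon ⌊1.5972/0.0833333⌋ = 19 → t; lat ⌊0.5518/0.0416667⌋ = 13 → n.

AJ52tn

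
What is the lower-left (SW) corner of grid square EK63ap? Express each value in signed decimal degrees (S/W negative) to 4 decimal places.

13.6250, -88.0000

Field E=4, K=10: +4·20° lon, +10·10° lat → SW at lon -100°, lat 10°.
Square 6, 3: +6·2° lon, +3·1° lat → SW at lon -88°, lat 13°.
Subsquare a=0, p=15: +0·0.0833333° lon, +15·0.0416667° lat → SW at lon -88°, lat 13.625°.
latitude 13.6250, longitude -88.0000.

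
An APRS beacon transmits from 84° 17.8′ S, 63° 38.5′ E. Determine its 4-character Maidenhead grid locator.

MA15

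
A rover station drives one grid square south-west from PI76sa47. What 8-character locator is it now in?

PI76sa36

Longitude extended square 4; −1 → 3.
Latitude extended square 7; −1 → 6.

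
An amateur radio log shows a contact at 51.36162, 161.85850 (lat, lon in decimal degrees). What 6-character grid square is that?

Shift to the Maidenhead origin (180°W, 90°S): lon 341.8585, lat 141.3616.
Field: 341.8585/20 → 17 → R, 141.3616/10 → 14 → O; chars RO.
Square: 1.8585/2 → 0, 1.3616/1 → 1; chars 01.
Subsquare: 1.8585/0.0833333 → 22 → w, 0.3616/0.0416667 → 8 → i; chars wi.

RO01wi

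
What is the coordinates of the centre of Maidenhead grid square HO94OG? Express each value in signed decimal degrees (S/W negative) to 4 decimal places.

Field H=7, O=14: +7·20° lon, +14·10° lat → SW at lon -40°, lat 50°.
Square 9, 4: +9·2° lon, +4·1° lat → SW at lon -22°, lat 54°.
Subsquare o=14, g=6: +14·0.0833333° lon, +6·0.0416667° lat → SW at lon -20.8333°, lat 54.25°.
Cell spans 0.0833333° lon × 0.0416667° lat. Centre is SW corner plus half of each.
latitude 54.2708, longitude -20.7917.

54.2708, -20.7917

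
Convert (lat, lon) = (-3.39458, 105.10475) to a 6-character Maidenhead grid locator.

OI26no

Offset from 180°W / 90°S: lon 285.1047°, lat 86.6054°.
Field: 285.1047/20 → 14 → O, 86.6054/10 → 8 → I; chars OI.
Square: 5.1047/2 → 2, 6.6054/1 → 6; chars 26.
Subsquare: 1.1047/0.0833333 → 13 → n, 0.6054/0.0416667 → 14 → o; chars no.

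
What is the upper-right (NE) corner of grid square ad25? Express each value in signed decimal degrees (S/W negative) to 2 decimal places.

-54.00, -174.00

Field A=0, D=3: +0·20° lon, +3·10° lat → SW at lon -180°, lat -60°.
Square 2, 5: +2·2° lon, +5·1° lat → SW at lon -176°, lat -55°.
Cell spans 2° lon × 1° lat. NE corner is SW corner plus one full cell.
latitude -54.00, longitude -174.00.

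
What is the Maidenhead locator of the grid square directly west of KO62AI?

KO52xi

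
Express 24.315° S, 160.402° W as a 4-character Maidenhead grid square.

Add 180° to longitude and 90° to latitude: 19.60, 65.69.
Field: lon ⌊19.60/20⌋ = 0 → A; lat ⌊65.69/10⌋ = 6 → G.
Square: lon ⌊19.60/2⌋ = 9; lat ⌊5.69/1⌋ = 5.

AG95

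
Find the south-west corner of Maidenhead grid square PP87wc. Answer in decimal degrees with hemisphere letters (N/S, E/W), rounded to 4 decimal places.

67.0833° N, 137.8333° E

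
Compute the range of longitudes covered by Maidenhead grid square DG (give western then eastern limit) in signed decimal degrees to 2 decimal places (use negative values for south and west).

-120.00, -100.00

Field D=3, G=6: +3·20° lon, +6·10° lat → SW at lon -120°, lat -30°.
Cell spans 20° lon × 10° lat.
west -120.00, east -100.00.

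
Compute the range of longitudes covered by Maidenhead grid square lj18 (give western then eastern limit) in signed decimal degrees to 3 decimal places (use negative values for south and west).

Field L=11, J=9: +11·20° lon, +9·10° lat → SW at lon 40°, lat 0°.
Square 1, 8: +1·2° lon, +8·1° lat → SW at lon 42°, lat 8°.
Cell spans 2° lon × 1° lat.
west 42.000, east 44.000.

42.000, 44.000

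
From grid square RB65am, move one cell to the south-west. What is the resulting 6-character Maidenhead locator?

RB55xl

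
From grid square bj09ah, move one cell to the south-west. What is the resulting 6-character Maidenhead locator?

AJ99xg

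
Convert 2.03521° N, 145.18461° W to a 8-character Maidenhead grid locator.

BJ72ja78

Add 180° to longitude and 90° to latitude: 34.81539, 92.03521.
Field: lon ⌊34.81539/20⌋ = 1 → B; lat ⌊92.03521/10⌋ = 9 → J.
Square: lon ⌊14.81539/2⌋ = 7; lat ⌊2.03521/1⌋ = 2.
Subsquare: lon ⌊0.81539/0.0833333⌋ = 9 → j; lat ⌊0.03521/0.0416667⌋ = 0 → a.
Extended square: lon ⌊0.06539/0.00833333⌋ = 7; lat ⌊0.03521/0.00416667⌋ = 8.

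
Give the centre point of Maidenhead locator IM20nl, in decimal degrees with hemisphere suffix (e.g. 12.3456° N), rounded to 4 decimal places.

30.4792° N, 14.8750° W

Field I=8, M=12: +8·20° lon, +12·10° lat → SW at lon -20°, lat 30°.
Square 2, 0: +2·2° lon, +0·1° lat → SW at lon -16°, lat 30°.
Subsquare n=13, l=11: +13·0.0833333° lon, +11·0.0416667° lat → SW at lon -14.9167°, lat 30.4583°.
Cell spans 0.0833333° lon × 0.0416667° lat. Centre is SW corner plus half of each.
latitude 30.4792° N, longitude 14.8750° W.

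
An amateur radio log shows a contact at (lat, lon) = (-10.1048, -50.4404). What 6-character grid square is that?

GH49sv

Add 180° to longitude and 90° to latitude: 129.5596, 79.8952.
Field: lon ⌊129.5596/20⌋ = 6 → G; lat ⌊79.8952/10⌋ = 7 → H.
Square: lon ⌊9.5596/2⌋ = 4; lat ⌊9.8952/1⌋ = 9.
Subsquare: lon ⌊1.5596/0.0833333⌋ = 18 → s; lat ⌊0.8952/0.0416667⌋ = 21 → v.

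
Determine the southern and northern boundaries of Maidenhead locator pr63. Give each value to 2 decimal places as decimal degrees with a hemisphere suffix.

83.00° N, 84.00° N

Field P=15, R=17: +15·20° lon, +17·10° lat → SW at lon 120°, lat 80°.
Square 6, 3: +6·2° lon, +3·1° lat → SW at lon 132°, lat 83°.
Cell spans 2° lon × 1° lat.
south 83.00° N, north 84.00° N.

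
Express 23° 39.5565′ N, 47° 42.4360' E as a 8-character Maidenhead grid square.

LL33up48

Offset from 180°W / 90°S: lon 227.70727°, lat 113.65928°.
Field: lon ⌊227.70727/20⌋ = 11 → L; lat ⌊113.65928/10⌋ = 11 → L.
Square: lon ⌊7.70727/2⌋ = 3; lat ⌊3.65928/1⌋ = 3.
Subsquare: lon ⌊1.70727/0.0833333⌋ = 20 → u; lat ⌊0.65928/0.0416667⌋ = 15 → p.
Extended square: lon ⌊0.04060/0.00833333⌋ = 4; lat ⌊0.03428/0.00416667⌋ = 8.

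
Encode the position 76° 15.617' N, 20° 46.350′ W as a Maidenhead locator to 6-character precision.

Offset from 180°W / 90°S: lon 159.2275°, lat 166.2603°.
Field (20°×10°, letters A–R): 159.2275/20 → 7 → H, 166.2603/10 → 16 → Q; chars HQ.
Square (2°×1°, digits 0–9): 19.2275/2 → 9, 6.2603/1 → 6; chars 96.
Subsquare (5′×2.5′, letters a–x): 1.2275/0.0833333 → 14 → o, 0.2603/0.0416667 → 6 → g; chars og.

HQ96og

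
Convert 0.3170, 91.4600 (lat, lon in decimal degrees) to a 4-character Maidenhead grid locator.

Add 180° to longitude and 90° to latitude: 271.46, 90.32.
Field: lon ⌊271.46/20⌋ = 13 → N; lat ⌊90.32/10⌋ = 9 → J.
Square: lon ⌊11.46/2⌋ = 5; lat ⌊0.32/1⌋ = 0.

NJ50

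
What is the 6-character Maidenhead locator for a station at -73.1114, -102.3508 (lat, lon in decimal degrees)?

Add 180° to longitude and 90° to latitude: 77.6492, 16.8886.
Field (20°×10°, letters A–R): lon ⌊77.6492/20⌋ = 3 → D; lat ⌊16.8886/10⌋ = 1 → B.
Square (2°×1°, digits 0–9): lon ⌊17.6492/2⌋ = 8; lat ⌊6.8886/1⌋ = 6.
Subsquare (5′×2.5′, letters a–x): lon ⌊1.6492/0.0833333⌋ = 19 → t; lat ⌊0.8886/0.0416667⌋ = 21 → v.

DB86tv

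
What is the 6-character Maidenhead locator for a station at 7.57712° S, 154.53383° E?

Add 180° to longitude and 90° to latitude: 334.5338, 82.4229.
Field: lon ⌊334.5338/20⌋ = 16 → Q; lat ⌊82.4229/10⌋ = 8 → I.
Square: lon ⌊14.5338/2⌋ = 7; lat ⌊2.4229/1⌋ = 2.
Subsquare: lon ⌊0.5338/0.0833333⌋ = 6 → g; lat ⌊0.4229/0.0416667⌋ = 10 → k.

QI72gk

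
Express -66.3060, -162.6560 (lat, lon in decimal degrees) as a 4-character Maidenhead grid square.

Add 180° to longitude and 90° to latitude: 17.34, 23.69.
Field: lon ⌊17.34/20⌋ = 0 → A; lat ⌊23.69/10⌋ = 2 → C.
Square: lon ⌊17.34/2⌋ = 8; lat ⌊3.69/1⌋ = 3.

AC83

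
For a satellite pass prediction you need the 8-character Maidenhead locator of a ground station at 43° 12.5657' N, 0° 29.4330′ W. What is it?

IN93sf10

Shift to the Maidenhead origin (180°W, 90°S): lon 179.50945, lat 133.20943.
Field (20°×10°, letters A–R): 179.50945/20 → 8 → I, 133.20943/10 → 13 → N; chars IN.
Square (2°×1°, digits 0–9): 19.50945/2 → 9, 3.20943/1 → 3; chars 93.
Subsquare (5′×2.5′, letters a–x): 1.50945/0.0833333 → 18 → s, 0.20943/0.0416667 → 5 → f; chars sf.
Extended square (30″×15″, digits 0–9): 0.00945/0.00833333 → 1, 0.00110/0.00416667 → 0; chars 10.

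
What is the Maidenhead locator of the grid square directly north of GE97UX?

GE98ua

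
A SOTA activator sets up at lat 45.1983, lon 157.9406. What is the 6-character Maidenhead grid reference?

Add 180° to longitude and 90° to latitude: 337.9406, 135.1983.
Field: lon ⌊337.9406/20⌋ = 16 → Q; lat ⌊135.1983/10⌋ = 13 → N.
Square: lon ⌊17.9406/2⌋ = 8; lat ⌊5.1983/1⌋ = 5.
Subsquare: lon ⌊1.9406/0.0833333⌋ = 23 → x; lat ⌊0.1983/0.0416667⌋ = 4 → e.

QN85xe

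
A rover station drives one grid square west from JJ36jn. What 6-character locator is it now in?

Longitude subsquare j = 9; −1 → 8 = i.
The latitude characters are unchanged.

JJ36in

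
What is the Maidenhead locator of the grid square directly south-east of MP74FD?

Longitude subsquare f = 5; +1 → 6 = g.
Latitude subsquare d = 3; −1 → 2 = c.

MP74gc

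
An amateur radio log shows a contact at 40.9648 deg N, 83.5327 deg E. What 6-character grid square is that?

NN10sx

Shift to the Maidenhead origin (180°W, 90°S): lon 263.5327, lat 130.9648.
Field: lon ⌊263.5327/20⌋ = 13 → N; lat ⌊130.9648/10⌋ = 13 → N.
Square: lon ⌊3.5327/2⌋ = 1; lat ⌊0.9648/1⌋ = 0.
Subsquare: lon ⌊1.5327/0.0833333⌋ = 18 → s; lat ⌊0.9648/0.0416667⌋ = 23 → x.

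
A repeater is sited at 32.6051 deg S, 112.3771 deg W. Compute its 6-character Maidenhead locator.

DF37tj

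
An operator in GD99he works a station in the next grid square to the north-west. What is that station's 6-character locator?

Longitude subsquare h = 7; −1 → 6 = g.
Latitude subsquare e = 4; +1 → 5 = f.

GD99gf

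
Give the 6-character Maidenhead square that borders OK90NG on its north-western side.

Longitude subsquare n = 13; −1 → 12 = m.
Latitude subsquare g = 6; +1 → 7 = h.

OK90mh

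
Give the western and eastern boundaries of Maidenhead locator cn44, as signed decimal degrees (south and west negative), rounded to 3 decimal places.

Field C=2, N=13: +2·20° lon, +13·10° lat → SW at lon -140°, lat 40°.
Square 4, 4: +4·2° lon, +4·1° lat → SW at lon -132°, lat 44°.
Cell spans 2° lon × 1° lat.
west -132.000, east -130.000.

-132.000, -130.000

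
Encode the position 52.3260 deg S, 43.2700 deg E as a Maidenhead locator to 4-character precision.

Shift to the Maidenhead origin (180°W, 90°S): lon 223.27, lat 37.67.
Field (20°×10°, letters A–R): 223.27/20 → 11 → L, 37.67/10 → 3 → D; chars LD.
Square (2°×1°, digits 0–9): 3.27/2 → 1, 7.67/1 → 7; chars 17.

LD17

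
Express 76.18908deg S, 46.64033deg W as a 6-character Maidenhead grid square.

GB63qt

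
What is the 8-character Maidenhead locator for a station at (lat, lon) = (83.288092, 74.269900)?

MR73dg29

Add 180° to longitude and 90° to latitude: 254.26990, 173.28809.
Field: lon ⌊254.26990/20⌋ = 12 → M; lat ⌊173.28809/10⌋ = 17 → R.
Square: lon ⌊14.26990/2⌋ = 7; lat ⌊3.28809/1⌋ = 3.
Subsquare: lon ⌊0.26990/0.0833333⌋ = 3 → d; lat ⌊0.28809/0.0416667⌋ = 6 → g.
Extended square: lon ⌊0.01990/0.00833333⌋ = 2; lat ⌊0.03809/0.00416667⌋ = 9.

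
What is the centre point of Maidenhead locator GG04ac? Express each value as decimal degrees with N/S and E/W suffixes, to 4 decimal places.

25.8958° S, 59.9583° W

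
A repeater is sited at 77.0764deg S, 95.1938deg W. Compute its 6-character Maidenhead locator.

EB22jw

Shift to the Maidenhead origin (180°W, 90°S): lon 84.8062, lat 12.9236.
Field (20°×10°, letters A–R): 84.8062/20 → 4 → E, 12.9236/10 → 1 → B; chars EB.
Square (2°×1°, digits 0–9): 4.8062/2 → 2, 2.9236/1 → 2; chars 22.
Subsquare (5′×2.5′, letters a–x): 0.8062/0.0833333 → 9 → j, 0.9236/0.0416667 → 22 → w; chars jw.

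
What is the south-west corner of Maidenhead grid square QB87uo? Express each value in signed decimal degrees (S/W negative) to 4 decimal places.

-72.4167, 157.6667

Field Q=16, B=1: +16·20° lon, +1·10° lat → SW at lon 140°, lat -80°.
Square 8, 7: +8·2° lon, +7·1° lat → SW at lon 156°, lat -73°.
Subsquare u=20, o=14: +20·0.0833333° lon, +14·0.0416667° lat → SW at lon 157.667°, lat -72.4167°.
latitude -72.4167, longitude 157.6667.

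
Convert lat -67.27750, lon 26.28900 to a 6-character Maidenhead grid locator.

KC32dr

Add 180° to longitude and 90° to latitude: 206.2890, 22.7225.
Field (20°×10°, letters A–R): lon ⌊206.2890/20⌋ = 10 → K; lat ⌊22.7225/10⌋ = 2 → C.
Square (2°×1°, digits 0–9): lon ⌊6.2890/2⌋ = 3; lat ⌊2.7225/1⌋ = 2.
Subsquare (5′×2.5′, letters a–x): lon ⌊0.2890/0.0833333⌋ = 3 → d; lat ⌊0.7225/0.0416667⌋ = 17 → r.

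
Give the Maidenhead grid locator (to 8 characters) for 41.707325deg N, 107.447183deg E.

ON31rq39

Add 180° to longitude and 90° to latitude: 287.44718, 131.70732.
Field: lon ⌊287.44718/20⌋ = 14 → O; lat ⌊131.70732/10⌋ = 13 → N.
Square: lon ⌊7.44718/2⌋ = 3; lat ⌊1.70732/1⌋ = 1.
Subsquare: lon ⌊1.44718/0.0833333⌋ = 17 → r; lat ⌊0.70732/0.0416667⌋ = 16 → q.
Extended square: lon ⌊0.03052/0.00833333⌋ = 3; lat ⌊0.04066/0.00416667⌋ = 9.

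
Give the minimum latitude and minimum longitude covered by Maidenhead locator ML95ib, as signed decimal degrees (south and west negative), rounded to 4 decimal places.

25.0417, 78.6667

Field M=12, L=11: +12·20° lon, +11·10° lat → SW at lon 60°, lat 20°.
Square 9, 5: +9·2° lon, +5·1° lat → SW at lon 78°, lat 25°.
Subsquare i=8, b=1: +8·0.0833333° lon, +1·0.0416667° lat → SW at lon 78.6667°, lat 25.0417°.
latitude 25.0417, longitude 78.6667.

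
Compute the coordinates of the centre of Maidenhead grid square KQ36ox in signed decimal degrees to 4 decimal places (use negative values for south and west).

Field K=10, Q=16: +10·20° lon, +16·10° lat → SW at lon 20°, lat 70°.
Square 3, 6: +3·2° lon, +6·1° lat → SW at lon 26°, lat 76°.
Subsquare o=14, x=23: +14·0.0833333° lon, +23·0.0416667° lat → SW at lon 27.1667°, lat 76.9583°.
Cell spans 0.0833333° lon × 0.0416667° lat. Centre is SW corner plus half of each.
latitude 76.9792, longitude 27.2083.

76.9792, 27.2083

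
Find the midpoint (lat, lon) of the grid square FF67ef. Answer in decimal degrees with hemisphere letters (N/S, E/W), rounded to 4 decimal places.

32.7708° S, 67.6250° W

Field F=5, F=5: +5·20° lon, +5·10° lat → SW at lon -80°, lat -40°.
Square 6, 7: +6·2° lon, +7·1° lat → SW at lon -68°, lat -33°.
Subsquare e=4, f=5: +4·0.0833333° lon, +5·0.0416667° lat → SW at lon -67.6667°, lat -32.7917°.
Cell spans 0.0833333° lon × 0.0416667° lat. Centre is SW corner plus half of each.
latitude 32.7708° S, longitude 67.6250° W.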